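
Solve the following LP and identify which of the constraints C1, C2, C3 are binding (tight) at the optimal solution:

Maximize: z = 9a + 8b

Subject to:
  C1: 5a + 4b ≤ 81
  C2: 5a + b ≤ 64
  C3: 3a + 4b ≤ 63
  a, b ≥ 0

At a = 9, b = 9, compute slack b - a·x for each constraint:
  C1: 81 − 81 = 0  (binding)
  C2: 64 − 54 = 10  (slack)
  C3: 63 − 63 = 0  (binding)

Optimal: a = 9, b = 9
Binding: C1, C3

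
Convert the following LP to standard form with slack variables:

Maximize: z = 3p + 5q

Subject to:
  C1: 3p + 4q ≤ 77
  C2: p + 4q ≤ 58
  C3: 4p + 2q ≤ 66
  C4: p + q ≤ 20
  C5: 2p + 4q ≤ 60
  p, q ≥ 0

max z = 3p + 5q

s.t.
  3p + 4q + s1 = 77
  p + 4q + s2 = 58
  4p + 2q + s3 = 66
  p + q + s4 = 20
  2p + 4q + s5 = 60
  p, q, s1, s2, s3, s4, s5 ≥ 0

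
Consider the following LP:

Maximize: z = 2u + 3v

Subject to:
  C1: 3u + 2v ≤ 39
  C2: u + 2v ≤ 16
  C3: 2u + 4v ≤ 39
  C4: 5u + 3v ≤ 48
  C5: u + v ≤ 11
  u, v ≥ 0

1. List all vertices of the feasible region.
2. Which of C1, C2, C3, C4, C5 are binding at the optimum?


1. (0, 0), (9.6, 0), (7.5, 3.5), (6, 5), (0, 8)
2. C2, C5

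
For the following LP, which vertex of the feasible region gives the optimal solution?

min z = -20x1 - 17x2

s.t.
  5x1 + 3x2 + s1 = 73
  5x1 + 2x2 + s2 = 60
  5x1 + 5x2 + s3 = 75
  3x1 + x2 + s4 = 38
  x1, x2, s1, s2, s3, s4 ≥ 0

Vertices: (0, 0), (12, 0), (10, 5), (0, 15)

Evaluate the objective at each vertex of the feasible region:
  z(0, 0) = 0
  z(12, 0) = -240
  z(10, 5) = -285  ←
  z(0, 15) = -255
The minimum is at x1 = 10, x2 = 5.

(10, 5)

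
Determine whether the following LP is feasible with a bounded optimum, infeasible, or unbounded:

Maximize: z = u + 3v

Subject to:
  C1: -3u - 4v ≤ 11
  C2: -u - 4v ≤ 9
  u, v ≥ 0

Unbounded (objective can increase without bound)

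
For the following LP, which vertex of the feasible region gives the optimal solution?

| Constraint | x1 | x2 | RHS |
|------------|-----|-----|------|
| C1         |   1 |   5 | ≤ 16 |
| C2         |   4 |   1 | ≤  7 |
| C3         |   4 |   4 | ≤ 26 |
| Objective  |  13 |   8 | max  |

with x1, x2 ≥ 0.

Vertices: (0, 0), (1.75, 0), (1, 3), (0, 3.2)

Evaluate the objective at each vertex of the feasible region:
  z(0, 0) = 0
  z(1.75, 0) = 22.75
  z(1, 3) = 37  ←
  z(0, 3.2) = 25.6
The maximum is at x1 = 1, x2 = 3.

(1, 3)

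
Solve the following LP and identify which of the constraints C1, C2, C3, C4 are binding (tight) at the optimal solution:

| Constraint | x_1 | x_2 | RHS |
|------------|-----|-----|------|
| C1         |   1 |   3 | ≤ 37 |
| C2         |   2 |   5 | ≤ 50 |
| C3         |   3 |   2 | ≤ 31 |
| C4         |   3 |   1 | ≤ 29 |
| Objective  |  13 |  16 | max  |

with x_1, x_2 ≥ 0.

At x_1 = 5, x_2 = 8, compute slack b - a·x for each constraint:
  C1: 37 − 29 = 8  (slack)
  C2: 50 − 50 = 0  (binding)
  C3: 31 − 31 = 0  (binding)
  C4: 29 − 23 = 6  (slack)

Optimal: x_1 = 5, x_2 = 8
Binding: C2, C3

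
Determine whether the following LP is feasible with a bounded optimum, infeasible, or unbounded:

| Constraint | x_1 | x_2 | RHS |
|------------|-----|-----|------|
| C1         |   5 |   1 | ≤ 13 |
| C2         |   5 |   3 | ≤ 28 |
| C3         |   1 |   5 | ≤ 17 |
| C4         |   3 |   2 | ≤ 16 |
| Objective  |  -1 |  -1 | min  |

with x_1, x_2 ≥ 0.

Feasible with a bounded optimal solution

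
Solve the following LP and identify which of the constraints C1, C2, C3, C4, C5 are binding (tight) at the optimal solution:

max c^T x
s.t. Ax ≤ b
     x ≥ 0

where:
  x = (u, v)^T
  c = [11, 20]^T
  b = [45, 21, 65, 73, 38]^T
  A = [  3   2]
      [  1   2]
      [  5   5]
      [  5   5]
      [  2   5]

At u = 9, v = 4, compute slack b - a·x for each constraint:
  C1: 45 − 35 = 10  (slack)
  C2: 21 − 17 = 4  (slack)
  C3: 65 − 65 = 0  (binding)
  C4: 73 − 65 = 8  (slack)
  C5: 38 − 38 = 0  (binding)

Optimal: u = 9, v = 4
Binding: C3, C5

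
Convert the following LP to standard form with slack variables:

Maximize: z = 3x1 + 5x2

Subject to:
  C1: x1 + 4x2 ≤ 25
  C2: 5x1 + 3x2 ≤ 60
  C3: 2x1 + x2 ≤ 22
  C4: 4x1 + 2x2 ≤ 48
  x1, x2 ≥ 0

max z = 3x1 + 5x2

s.t.
  x1 + 4x2 + s1 = 25
  5x1 + 3x2 + s2 = 60
  2x1 + x2 + s3 = 22
  4x1 + 2x2 + s4 = 48
  x1, x2, s1, s2, s3, s4 ≥ 0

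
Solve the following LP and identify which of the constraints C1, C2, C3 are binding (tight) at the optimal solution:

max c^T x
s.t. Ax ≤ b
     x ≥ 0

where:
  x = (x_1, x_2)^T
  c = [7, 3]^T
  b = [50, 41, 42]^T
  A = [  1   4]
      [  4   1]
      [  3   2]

At x_1 = 8, x_2 = 9, compute slack b - a·x for each constraint:
  C1: 50 − 44 = 6  (slack)
  C2: 41 − 41 = 0  (binding)
  C3: 42 − 42 = 0  (binding)

Optimal: x_1 = 8, x_2 = 9
Binding: C2, C3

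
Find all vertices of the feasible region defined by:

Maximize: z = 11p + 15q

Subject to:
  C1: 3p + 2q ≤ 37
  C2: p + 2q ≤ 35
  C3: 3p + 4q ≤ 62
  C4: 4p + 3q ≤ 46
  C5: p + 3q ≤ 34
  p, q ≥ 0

(0, 0), (11.5, 0), (4, 10), (0, 11.33)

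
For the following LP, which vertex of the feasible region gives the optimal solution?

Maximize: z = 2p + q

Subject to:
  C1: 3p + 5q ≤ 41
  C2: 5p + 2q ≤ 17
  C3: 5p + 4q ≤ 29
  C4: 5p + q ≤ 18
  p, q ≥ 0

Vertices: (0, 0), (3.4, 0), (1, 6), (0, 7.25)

Evaluate the objective at each vertex of the feasible region:
  z(0, 0) = 0
  z(3.4, 0) = 6.8
  z(1, 6) = 8  ←
  z(0, 7.25) = 7.25
The maximum is at p = 1, q = 6.

(1, 6)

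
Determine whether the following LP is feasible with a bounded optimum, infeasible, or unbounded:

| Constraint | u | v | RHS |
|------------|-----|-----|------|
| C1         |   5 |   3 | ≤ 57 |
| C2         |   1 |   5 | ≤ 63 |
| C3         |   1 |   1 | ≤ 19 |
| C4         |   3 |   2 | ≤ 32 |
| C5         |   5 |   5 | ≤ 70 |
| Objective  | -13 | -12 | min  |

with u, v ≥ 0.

Feasible with a bounded optimal solution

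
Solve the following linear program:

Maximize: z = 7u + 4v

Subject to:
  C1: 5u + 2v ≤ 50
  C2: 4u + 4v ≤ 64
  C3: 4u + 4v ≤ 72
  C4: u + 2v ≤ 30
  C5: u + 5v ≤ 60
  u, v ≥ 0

Evaluate the objective at each vertex of the feasible region:
  z(0, 0) = 0
  z(10, 0) = 70
  z(6, 10) = 82  ←
  z(5, 11) = 79
  z(0, 12) = 48
The maximum is at u = 6, v = 10.

u = 6, v = 10, z = 82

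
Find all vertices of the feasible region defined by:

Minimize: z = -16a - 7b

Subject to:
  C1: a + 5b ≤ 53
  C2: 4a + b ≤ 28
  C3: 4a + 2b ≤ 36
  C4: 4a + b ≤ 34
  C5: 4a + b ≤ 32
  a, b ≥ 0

(0, 0), (7, 0), (5, 8), (4.111, 9.778), (0, 10.6)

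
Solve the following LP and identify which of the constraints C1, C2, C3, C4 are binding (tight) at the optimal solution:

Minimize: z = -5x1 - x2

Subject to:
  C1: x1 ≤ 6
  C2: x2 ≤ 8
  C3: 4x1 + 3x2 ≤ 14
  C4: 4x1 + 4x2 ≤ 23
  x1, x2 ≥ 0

At x1 = 3.5, x2 = 0, compute slack b - a·x for each constraint:
  C1: 6 − 3.5 = 2.5  (slack)
  C2: 8 − 0 = 8  (slack)
  C3: 14 − 14 = 0  (binding)
  C4: 23 − 14 = 9  (slack)

Optimal: x1 = 3.5, x2 = 0
Binding: C3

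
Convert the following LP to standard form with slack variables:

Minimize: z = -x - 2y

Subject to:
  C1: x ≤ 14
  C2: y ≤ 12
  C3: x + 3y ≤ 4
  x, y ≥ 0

min z = -x - 2y

s.t.
  x + s1 = 14
  y + s2 = 12
  x + 3y + s3 = 4
  x, y, s1, s2, s3 ≥ 0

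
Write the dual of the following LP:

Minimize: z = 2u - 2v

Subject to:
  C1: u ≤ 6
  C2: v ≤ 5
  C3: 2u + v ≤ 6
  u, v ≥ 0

Primal min cᵀx s.t. Ax ≤ b, x ≥ 0  →  Dual max −bᵀy s.t. Aᵀy ≥ −c, y ≥ 0.

Maximize: z = -6y1 - 5y2 - 6y3

Subject to:
  y1 + 2y3 ≥ -2
  y2 + y3 ≥ 2
  y1, y2, y3 ≥ 0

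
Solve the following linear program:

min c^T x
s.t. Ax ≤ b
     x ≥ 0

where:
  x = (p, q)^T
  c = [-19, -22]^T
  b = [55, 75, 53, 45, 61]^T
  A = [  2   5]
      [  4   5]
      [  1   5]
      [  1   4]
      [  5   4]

Evaluate the objective at each vertex of the feasible region:
  z(0, 0) = 0
  z(12.2, 0) = -231.8
  z(5, 9) = -293  ←
  z(2, 10.2) = -262.4
  z(0, 10.6) = -233.2
The minimum is at p = 5, q = 9.

p = 5, q = 9, z = -293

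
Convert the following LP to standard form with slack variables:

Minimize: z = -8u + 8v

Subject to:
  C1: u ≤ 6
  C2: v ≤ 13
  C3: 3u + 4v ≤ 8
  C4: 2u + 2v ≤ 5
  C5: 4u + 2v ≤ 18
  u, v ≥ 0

min z = -8u + 8v

s.t.
  u + s1 = 6
  v + s2 = 13
  3u + 4v + s3 = 8
  2u + 2v + s4 = 5
  4u + 2v + s5 = 18
  u, v, s1, s2, s3, s4, s5 ≥ 0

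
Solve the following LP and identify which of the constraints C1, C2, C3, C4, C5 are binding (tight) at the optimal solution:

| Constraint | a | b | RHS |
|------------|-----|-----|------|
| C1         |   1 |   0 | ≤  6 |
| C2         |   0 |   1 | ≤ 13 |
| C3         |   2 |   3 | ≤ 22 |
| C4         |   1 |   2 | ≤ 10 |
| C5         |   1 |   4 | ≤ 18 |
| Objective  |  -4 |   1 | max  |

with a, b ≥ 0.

At a = 0, b = 4.5, compute slack b - a·x for each constraint:
  C1: 6 − 0 = 6  (slack)
  C2: 13 − 4.5 = 8.5  (slack)
  C3: 22 − 13.5 = 8.5  (slack)
  C4: 10 − 9 = 1  (slack)
  C5: 18 − 18 = 0  (binding)

Optimal: a = 0, b = 4.5
Binding: C5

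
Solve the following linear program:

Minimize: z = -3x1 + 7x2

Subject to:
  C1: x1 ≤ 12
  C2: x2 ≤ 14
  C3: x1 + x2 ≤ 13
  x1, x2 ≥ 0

Evaluate the objective at each vertex of the feasible region:
  z(0, 0) = 0
  z(12, 0) = -36  ←
  z(12, 1) = -29
  z(0, 13) = 91
The minimum is at x1 = 12, x2 = 0.

x1 = 12, x2 = 0, z = -36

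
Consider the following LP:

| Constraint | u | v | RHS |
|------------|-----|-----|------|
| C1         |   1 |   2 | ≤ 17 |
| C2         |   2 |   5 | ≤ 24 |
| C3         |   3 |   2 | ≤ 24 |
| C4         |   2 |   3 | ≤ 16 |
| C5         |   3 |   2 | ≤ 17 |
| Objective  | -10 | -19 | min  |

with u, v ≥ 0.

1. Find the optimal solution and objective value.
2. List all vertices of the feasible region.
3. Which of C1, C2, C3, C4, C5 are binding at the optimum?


1. u = 2, v = 4, z = -96
2. (0, 0), (5.667, 0), (3.8, 2.8), (2, 4), (0, 4.8)
3. C2, C4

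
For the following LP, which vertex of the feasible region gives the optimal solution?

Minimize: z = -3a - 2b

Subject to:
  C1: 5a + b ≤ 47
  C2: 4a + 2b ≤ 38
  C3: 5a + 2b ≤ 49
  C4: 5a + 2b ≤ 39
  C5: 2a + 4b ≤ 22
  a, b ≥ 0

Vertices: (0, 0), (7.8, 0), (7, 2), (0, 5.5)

Evaluate the objective at each vertex of the feasible region:
  z(0, 0) = 0
  z(7.8, 0) = -23.4
  z(7, 2) = -25  ←
  z(0, 5.5) = -11
The minimum is at a = 7, b = 2.

(7, 2)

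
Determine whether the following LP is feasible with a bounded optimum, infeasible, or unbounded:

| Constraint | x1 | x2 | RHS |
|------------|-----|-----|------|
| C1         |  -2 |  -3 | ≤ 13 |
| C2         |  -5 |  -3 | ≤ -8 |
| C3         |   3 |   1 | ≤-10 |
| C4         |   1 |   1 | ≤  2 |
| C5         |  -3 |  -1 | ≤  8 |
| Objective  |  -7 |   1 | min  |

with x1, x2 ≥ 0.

Infeasible (no feasible solution exists)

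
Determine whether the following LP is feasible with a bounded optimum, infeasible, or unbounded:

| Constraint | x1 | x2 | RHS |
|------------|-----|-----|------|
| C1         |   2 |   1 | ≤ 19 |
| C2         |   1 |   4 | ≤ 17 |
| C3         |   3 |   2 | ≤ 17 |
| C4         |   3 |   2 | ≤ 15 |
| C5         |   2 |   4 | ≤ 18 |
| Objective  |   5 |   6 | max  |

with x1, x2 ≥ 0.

Feasible with a bounded optimal solution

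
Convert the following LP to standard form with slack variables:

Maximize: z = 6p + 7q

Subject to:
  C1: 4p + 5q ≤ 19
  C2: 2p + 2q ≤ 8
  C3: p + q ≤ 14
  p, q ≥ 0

max z = 6p + 7q

s.t.
  4p + 5q + s1 = 19
  2p + 2q + s2 = 8
  p + q + s3 = 14
  p, q, s1, s2, s3 ≥ 0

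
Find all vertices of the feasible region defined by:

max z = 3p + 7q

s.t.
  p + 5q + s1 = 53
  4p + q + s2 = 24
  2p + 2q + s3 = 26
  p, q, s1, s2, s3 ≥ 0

(0, 0), (6, 0), (3.667, 9.333), (3, 10), (0, 10.6)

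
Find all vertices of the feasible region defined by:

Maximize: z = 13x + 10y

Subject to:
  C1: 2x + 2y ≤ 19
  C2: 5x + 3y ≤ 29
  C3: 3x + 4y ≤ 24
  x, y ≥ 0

(0, 0), (5.8, 0), (4, 3), (0, 6)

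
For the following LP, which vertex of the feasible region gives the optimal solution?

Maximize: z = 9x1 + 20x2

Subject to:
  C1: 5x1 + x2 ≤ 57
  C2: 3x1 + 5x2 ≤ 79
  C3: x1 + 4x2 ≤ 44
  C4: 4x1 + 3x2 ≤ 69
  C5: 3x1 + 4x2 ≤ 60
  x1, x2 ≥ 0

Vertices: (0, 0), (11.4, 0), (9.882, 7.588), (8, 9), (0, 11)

Evaluate the objective at each vertex of the feasible region:
  z(0, 0) = 0
  z(11.4, 0) = 102.6
  z(9.882, 7.588) = 240.7
  z(8, 9) = 252  ←
  z(0, 11) = 220
The maximum is at x1 = 8, x2 = 9.

(8, 9)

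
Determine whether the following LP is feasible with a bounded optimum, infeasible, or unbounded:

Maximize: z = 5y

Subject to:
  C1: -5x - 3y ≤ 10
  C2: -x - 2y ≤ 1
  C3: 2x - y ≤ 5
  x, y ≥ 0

Unbounded (objective can increase without bound)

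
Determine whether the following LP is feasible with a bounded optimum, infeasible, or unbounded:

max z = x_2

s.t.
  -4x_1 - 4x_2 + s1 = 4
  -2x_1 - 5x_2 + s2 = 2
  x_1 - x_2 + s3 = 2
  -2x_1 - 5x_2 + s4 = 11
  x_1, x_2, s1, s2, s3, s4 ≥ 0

Unbounded (objective can increase without bound)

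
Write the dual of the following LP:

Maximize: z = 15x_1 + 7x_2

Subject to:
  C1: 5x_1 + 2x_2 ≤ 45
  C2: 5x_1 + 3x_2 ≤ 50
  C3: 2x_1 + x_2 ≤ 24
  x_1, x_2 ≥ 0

Primal max cᵀx s.t. Ax ≤ b, x ≥ 0  →  Dual min bᵀy s.t. Aᵀy ≥ c, y ≥ 0.

Minimize: z = 45y1 + 50y2 + 24y3

Subject to:
  5y1 + 5y2 + 2y3 ≥ 15
  2y1 + 3y2 + y3 ≥ 7
  y1, y2, y3 ≥ 0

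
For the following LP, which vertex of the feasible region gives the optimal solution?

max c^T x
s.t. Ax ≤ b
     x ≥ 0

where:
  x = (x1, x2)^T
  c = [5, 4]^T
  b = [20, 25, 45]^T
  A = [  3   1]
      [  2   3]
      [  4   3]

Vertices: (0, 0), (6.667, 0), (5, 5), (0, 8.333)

Evaluate the objective at each vertex of the feasible region:
  z(0, 0) = 0
  z(6.667, 0) = 33.33
  z(5, 5) = 45  ←
  z(0, 8.333) = 33.33
The maximum is at x1 = 5, x2 = 5.

(5, 5)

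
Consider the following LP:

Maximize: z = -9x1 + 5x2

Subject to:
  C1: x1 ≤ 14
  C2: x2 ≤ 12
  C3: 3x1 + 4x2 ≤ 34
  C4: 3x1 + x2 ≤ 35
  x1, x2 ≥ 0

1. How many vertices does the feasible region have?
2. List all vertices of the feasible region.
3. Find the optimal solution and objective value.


1. 3
2. (0, 0), (11.33, 0), (0, 8.5)
3. x1 = 0, x2 = 8.5, z = 42.5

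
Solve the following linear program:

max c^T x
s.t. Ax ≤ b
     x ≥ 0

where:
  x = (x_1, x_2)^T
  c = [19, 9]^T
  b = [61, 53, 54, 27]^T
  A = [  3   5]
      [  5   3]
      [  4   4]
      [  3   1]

Evaluate the objective at each vertex of the feasible region:
  z(0, 0) = 0
  z(9, 0) = 171
  z(7, 6) = 187  ←
  z(6.25, 7.25) = 184
  z(3.25, 10.25) = 154
  z(0, 12.2) = 109.8
The maximum is at x_1 = 7, x_2 = 6.

x_1 = 7, x_2 = 6, z = 187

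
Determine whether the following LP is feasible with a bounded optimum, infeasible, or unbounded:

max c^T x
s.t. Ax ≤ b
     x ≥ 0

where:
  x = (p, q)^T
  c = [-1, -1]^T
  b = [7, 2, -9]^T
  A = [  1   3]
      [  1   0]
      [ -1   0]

Infeasible (no feasible solution exists)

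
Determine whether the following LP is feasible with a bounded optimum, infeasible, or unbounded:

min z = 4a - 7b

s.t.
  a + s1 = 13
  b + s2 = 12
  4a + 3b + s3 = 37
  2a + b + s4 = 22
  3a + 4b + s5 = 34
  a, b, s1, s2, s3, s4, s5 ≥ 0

Feasible with a bounded optimal solution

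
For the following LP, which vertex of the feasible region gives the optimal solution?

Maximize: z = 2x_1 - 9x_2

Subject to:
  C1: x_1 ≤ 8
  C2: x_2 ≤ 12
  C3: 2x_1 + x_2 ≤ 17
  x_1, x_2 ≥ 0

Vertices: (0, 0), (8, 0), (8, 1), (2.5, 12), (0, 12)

Evaluate the objective at each vertex of the feasible region:
  z(0, 0) = 0
  z(8, 0) = 16  ←
  z(8, 1) = 7
  z(2.5, 12) = -103
  z(0, 12) = -108
The maximum is at x_1 = 8, x_2 = 0.

(8, 0)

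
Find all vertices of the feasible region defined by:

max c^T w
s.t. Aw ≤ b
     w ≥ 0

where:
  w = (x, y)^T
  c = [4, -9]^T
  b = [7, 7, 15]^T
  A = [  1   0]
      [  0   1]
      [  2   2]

(0, 0), (7, 0), (7, 0.5), (0.5, 7), (0, 7)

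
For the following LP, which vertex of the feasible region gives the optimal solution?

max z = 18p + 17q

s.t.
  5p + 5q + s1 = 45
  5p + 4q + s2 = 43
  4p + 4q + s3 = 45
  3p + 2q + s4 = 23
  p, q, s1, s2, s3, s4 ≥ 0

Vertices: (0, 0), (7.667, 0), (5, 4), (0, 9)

Evaluate the objective at each vertex of the feasible region:
  z(0, 0) = 0
  z(7.667, 0) = 138
  z(5, 4) = 158  ←
  z(0, 9) = 153
The maximum is at p = 5, q = 4.

(5, 4)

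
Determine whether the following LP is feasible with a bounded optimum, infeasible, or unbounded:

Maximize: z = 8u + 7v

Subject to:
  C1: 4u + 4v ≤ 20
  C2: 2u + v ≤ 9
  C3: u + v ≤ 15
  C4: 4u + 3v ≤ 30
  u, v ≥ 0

Feasible with a bounded optimal solution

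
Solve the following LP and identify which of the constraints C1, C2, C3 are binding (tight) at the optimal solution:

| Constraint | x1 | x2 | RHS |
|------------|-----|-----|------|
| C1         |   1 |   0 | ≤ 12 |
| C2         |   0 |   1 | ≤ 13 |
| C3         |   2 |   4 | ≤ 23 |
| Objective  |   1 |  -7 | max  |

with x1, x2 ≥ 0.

At x1 = 11.5, x2 = 0, compute slack b - a·x for each constraint:
  C1: 12 − 11.5 = 0.5  (slack)
  C2: 13 − 0 = 13  (slack)
  C3: 23 − 23 = 0  (binding)

Optimal: x1 = 11.5, x2 = 0
Binding: C3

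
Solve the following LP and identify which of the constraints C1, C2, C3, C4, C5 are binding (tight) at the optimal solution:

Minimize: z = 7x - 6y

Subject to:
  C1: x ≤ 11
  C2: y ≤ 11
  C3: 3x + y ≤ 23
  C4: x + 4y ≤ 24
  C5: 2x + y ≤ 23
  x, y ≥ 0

At x = 0, y = 6, compute slack b - a·x for each constraint:
  C1: 11 − 0 = 11  (slack)
  C2: 11 − 6 = 5  (slack)
  C3: 23 − 6 = 17  (slack)
  C4: 24 − 24 = 0  (binding)
  C5: 23 − 6 = 17  (slack)

Optimal: x = 0, y = 6
Binding: C4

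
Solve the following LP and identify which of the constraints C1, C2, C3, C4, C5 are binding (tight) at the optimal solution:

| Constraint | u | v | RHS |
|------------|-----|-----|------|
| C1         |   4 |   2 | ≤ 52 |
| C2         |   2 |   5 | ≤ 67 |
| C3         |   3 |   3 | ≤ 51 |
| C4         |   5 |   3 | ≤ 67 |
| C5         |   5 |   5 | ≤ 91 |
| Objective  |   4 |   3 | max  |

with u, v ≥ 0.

At u = 8, v = 9, compute slack b - a·x for each constraint:
  C1: 52 − 50 = 2  (slack)
  C2: 67 − 61 = 6  (slack)
  C3: 51 − 51 = 0  (binding)
  C4: 67 − 67 = 0  (binding)
  C5: 91 − 85 = 6  (slack)

Optimal: u = 8, v = 9
Binding: C3, C4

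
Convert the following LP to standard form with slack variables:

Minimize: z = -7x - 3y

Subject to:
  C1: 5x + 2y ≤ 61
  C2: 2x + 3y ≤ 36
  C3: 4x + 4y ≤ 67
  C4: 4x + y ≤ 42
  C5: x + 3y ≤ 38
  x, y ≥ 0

min z = -7x - 3y

s.t.
  5x + 2y + s1 = 61
  2x + 3y + s2 = 36
  4x + 4y + s3 = 67
  4x + y + s4 = 42
  x + 3y + s5 = 38
  x, y, s1, s2, s3, s4, s5 ≥ 0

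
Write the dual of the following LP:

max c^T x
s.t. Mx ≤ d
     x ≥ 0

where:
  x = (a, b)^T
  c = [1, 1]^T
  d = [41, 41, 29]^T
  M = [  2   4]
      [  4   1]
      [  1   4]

Primal max cᵀx s.t. Ax ≤ b, x ≥ 0  →  Dual min bᵀy s.t. Aᵀy ≥ c, y ≥ 0.

Minimize: z = 41y1 + 41y2 + 29y3

Subject to:
  2y1 + 4y2 + y3 ≥ 1
  4y1 + y2 + 4y3 ≥ 1
  y1, y2, y3 ≥ 0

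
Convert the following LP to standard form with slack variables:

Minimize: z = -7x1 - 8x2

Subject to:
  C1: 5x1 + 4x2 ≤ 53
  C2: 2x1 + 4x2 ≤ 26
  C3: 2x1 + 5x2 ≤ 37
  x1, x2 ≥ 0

min z = -7x1 - 8x2

s.t.
  5x1 + 4x2 + s1 = 53
  2x1 + 4x2 + s2 = 26
  2x1 + 5x2 + s3 = 37
  x1, x2, s1, s2, s3 ≥ 0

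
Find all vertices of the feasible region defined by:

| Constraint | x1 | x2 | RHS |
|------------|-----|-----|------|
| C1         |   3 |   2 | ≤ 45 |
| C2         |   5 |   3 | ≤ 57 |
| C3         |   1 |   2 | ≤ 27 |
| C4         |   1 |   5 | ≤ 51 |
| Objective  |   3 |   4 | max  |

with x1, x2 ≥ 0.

(0, 0), (11.4, 0), (6, 9), (0, 10.2)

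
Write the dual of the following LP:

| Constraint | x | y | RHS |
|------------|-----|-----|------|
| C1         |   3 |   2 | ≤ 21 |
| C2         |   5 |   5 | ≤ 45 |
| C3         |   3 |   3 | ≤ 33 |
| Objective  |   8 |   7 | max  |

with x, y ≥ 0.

Primal max cᵀx s.t. Ax ≤ b, x ≥ 0  →  Dual min bᵀy s.t. Aᵀy ≥ c, y ≥ 0.

Minimize: z = 21y1 + 45y2 + 33y3

Subject to:
  3y1 + 5y2 + 3y3 ≥ 8
  2y1 + 5y2 + 3y3 ≥ 7
  y1, y2, y3 ≥ 0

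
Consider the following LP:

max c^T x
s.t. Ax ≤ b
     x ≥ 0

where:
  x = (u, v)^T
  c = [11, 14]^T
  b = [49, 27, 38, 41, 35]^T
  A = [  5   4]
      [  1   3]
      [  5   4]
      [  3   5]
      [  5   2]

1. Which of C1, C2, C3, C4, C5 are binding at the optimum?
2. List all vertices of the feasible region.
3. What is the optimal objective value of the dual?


1. C3, C4
2. (0, 0), (7, 0), (6.4, 1.5), (2, 7), (0, 8.2)
3. 120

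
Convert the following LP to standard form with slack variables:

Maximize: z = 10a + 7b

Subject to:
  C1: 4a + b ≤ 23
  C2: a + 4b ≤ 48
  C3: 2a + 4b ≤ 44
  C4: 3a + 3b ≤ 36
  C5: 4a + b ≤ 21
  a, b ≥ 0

max z = 10a + 7b

s.t.
  4a + b + s1 = 23
  a + 4b + s2 = 48
  2a + 4b + s3 = 44
  3a + 3b + s4 = 36
  4a + b + s5 = 21
  a, b, s1, s2, s3, s4, s5 ≥ 0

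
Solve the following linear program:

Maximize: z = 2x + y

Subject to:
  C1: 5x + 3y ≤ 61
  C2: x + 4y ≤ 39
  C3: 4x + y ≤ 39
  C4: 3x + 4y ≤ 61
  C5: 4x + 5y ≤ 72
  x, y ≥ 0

Evaluate the objective at each vertex of the feasible region:
  z(0, 0) = 0
  z(9.75, 0) = 19.5
  z(8, 7) = 23  ←
  z(7.471, 7.882) = 22.82
  z(0, 9.75) = 9.75
The maximum is at x = 8, y = 7.

x = 8, y = 7, z = 23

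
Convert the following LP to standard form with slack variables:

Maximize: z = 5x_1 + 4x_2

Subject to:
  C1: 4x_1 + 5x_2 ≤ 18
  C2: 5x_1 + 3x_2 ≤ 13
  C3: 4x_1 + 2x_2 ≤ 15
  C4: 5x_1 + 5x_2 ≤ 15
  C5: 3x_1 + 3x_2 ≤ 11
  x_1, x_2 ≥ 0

max z = 5x_1 + 4x_2

s.t.
  4x_1 + 5x_2 + s1 = 18
  5x_1 + 3x_2 + s2 = 13
  4x_1 + 2x_2 + s3 = 15
  5x_1 + 5x_2 + s4 = 15
  3x_1 + 3x_2 + s5 = 11
  x_1, x_2, s1, s2, s3, s4, s5 ≥ 0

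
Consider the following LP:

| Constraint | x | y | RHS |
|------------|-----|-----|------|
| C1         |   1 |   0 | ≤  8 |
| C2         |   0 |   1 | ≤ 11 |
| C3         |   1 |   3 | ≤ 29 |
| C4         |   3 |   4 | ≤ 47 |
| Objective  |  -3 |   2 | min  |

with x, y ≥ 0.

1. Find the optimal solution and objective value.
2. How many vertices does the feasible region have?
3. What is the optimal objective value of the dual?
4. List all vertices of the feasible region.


1. x = 8, y = 0, z = -24
2. 5
3. -24
4. (0, 0), (8, 0), (8, 5.75), (5, 8), (0, 9.667)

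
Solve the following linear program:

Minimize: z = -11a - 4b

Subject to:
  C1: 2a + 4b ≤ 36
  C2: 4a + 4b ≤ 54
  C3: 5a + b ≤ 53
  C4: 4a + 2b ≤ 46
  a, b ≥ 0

Evaluate the objective at each vertex of the feasible region:
  z(0, 0) = 0
  z(10.6, 0) = -116.6
  z(10, 3) = -122  ←
  z(9.5, 4) = -120.5
  z(9, 4.5) = -117
  z(0, 9) = -36
The minimum is at a = 10, b = 3.

a = 10, b = 3, z = -122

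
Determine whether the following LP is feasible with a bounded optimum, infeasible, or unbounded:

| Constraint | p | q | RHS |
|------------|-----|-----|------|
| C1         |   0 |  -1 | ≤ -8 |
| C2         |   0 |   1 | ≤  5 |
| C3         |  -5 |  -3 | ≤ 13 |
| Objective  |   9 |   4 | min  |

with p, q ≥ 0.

Infeasible (no feasible solution exists)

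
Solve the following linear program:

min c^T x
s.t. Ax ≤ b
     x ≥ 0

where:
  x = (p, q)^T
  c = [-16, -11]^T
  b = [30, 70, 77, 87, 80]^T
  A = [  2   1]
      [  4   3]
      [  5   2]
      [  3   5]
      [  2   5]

Evaluate the objective at each vertex of the feasible region:
  z(0, 0) = 0
  z(15, 0) = -240
  z(10, 10) = -270  ←
  z(8.091, 12.55) = -267.5
  z(7, 13.2) = -257.2
  z(0, 16) = -176
The minimum is at p = 10, q = 10.

p = 10, q = 10, z = -270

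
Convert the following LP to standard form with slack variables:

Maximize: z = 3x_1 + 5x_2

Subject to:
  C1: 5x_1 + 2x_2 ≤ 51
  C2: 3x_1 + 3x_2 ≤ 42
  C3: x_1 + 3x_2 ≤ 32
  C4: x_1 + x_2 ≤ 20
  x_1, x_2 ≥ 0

max z = 3x_1 + 5x_2

s.t.
  5x_1 + 2x_2 + s1 = 51
  3x_1 + 3x_2 + s2 = 42
  x_1 + 3x_2 + s3 = 32
  x_1 + x_2 + s4 = 20
  x_1, x_2, s1, s2, s3, s4 ≥ 0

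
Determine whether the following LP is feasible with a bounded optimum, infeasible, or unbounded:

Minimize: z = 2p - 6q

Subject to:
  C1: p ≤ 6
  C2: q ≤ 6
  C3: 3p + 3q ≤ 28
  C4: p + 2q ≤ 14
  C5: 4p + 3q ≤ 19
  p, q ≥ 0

Feasible with a bounded optimal solution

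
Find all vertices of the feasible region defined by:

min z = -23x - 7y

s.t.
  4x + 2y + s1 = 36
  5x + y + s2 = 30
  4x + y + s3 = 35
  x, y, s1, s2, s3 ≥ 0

(0, 0), (6, 0), (4, 10), (0, 18)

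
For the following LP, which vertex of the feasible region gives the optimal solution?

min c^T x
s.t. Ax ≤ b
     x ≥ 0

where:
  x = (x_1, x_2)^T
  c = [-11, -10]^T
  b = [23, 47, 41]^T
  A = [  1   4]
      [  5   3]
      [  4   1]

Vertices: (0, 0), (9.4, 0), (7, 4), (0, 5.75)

Evaluate the objective at each vertex of the feasible region:
  z(0, 0) = 0
  z(9.4, 0) = -103.4
  z(7, 4) = -117  ←
  z(0, 5.75) = -57.5
The minimum is at x_1 = 7, x_2 = 4.

(7, 4)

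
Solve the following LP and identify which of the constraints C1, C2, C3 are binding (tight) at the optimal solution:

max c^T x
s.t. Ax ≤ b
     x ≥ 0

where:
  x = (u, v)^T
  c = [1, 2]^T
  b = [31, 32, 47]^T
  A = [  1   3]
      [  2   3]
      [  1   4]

At u = 1, v = 10, compute slack b - a·x for each constraint:
  C1: 31 − 31 = 0  (binding)
  C2: 32 − 32 = 0  (binding)
  C3: 47 − 41 = 6  (slack)

Optimal: u = 1, v = 10
Binding: C1, C2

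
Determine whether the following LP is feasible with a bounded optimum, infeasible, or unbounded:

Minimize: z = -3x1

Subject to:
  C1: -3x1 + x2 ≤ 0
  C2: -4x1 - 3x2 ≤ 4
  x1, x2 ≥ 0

Unbounded (objective can decrease without bound)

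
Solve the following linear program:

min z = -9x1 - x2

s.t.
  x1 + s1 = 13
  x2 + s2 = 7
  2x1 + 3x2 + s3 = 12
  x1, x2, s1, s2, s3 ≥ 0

Evaluate the objective at each vertex of the feasible region:
  z(0, 0) = 0
  z(6, 0) = -54  ←
  z(0, 4) = -4
The minimum is at x1 = 6, x2 = 0.

x1 = 6, x2 = 0, z = -54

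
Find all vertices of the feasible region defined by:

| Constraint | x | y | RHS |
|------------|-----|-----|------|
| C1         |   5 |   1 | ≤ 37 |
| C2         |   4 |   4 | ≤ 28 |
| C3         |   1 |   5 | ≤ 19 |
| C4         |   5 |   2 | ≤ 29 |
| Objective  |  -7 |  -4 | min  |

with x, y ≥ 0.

(0, 0), (5.8, 0), (5, 2), (4, 3), (0, 3.8)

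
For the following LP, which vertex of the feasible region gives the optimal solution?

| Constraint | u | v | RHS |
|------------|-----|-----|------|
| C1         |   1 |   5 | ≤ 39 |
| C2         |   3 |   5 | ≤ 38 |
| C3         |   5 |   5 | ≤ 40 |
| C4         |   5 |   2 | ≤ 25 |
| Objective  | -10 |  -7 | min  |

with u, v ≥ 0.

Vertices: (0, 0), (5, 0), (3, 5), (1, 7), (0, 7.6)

Evaluate the objective at each vertex of the feasible region:
  z(0, 0) = 0
  z(5, 0) = -50
  z(3, 5) = -65  ←
  z(1, 7) = -59
  z(0, 7.6) = -53.2
The minimum is at u = 3, v = 5.

(3, 5)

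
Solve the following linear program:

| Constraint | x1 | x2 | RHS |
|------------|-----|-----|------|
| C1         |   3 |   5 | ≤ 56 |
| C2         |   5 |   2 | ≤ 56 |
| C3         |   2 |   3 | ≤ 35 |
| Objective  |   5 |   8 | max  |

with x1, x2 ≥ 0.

Evaluate the objective at each vertex of the feasible region:
  z(0, 0) = 0
  z(11.2, 0) = 56
  z(8.909, 5.727) = 90.36
  z(7, 7) = 91  ←
  z(0, 11.2) = 89.6
The maximum is at x1 = 7, x2 = 7.

x1 = 7, x2 = 7, z = 91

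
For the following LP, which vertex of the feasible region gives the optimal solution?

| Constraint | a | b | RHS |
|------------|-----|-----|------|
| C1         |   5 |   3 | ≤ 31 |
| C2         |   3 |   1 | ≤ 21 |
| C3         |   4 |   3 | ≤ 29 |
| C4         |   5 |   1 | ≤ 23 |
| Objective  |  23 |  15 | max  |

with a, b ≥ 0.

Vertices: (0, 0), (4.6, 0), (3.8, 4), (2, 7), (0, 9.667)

Evaluate the objective at each vertex of the feasible region:
  z(0, 0) = 0
  z(4.6, 0) = 105.8
  z(3.8, 4) = 147.4
  z(2, 7) = 151  ←
  z(0, 9.667) = 145
The maximum is at a = 2, b = 7.

(2, 7)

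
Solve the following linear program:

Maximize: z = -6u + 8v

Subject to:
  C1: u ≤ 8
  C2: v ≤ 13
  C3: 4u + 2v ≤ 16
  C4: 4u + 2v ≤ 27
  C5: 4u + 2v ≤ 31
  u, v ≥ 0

Evaluate the objective at each vertex of the feasible region:
  z(0, 0) = 0
  z(4, 0) = -24
  z(0, 8) = 64  ←
The maximum is at u = 0, v = 8.

u = 0, v = 8, z = 64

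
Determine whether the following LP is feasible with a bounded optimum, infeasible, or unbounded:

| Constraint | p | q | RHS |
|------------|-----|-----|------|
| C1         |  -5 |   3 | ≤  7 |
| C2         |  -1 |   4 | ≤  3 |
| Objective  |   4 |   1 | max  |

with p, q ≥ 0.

Unbounded (objective can increase without bound)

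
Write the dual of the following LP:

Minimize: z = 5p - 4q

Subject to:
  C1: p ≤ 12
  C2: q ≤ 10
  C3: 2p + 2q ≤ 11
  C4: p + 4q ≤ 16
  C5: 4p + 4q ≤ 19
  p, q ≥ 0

Primal min cᵀx s.t. Ax ≤ b, x ≥ 0  →  Dual max −bᵀy s.t. Aᵀy ≥ −c, y ≥ 0.

Maximize: z = -12y1 - 10y2 - 11y3 - 16y4 - 19y5

Subject to:
  y1 + 2y3 + y4 + 4y5 ≥ -5
  y2 + 2y3 + 4y4 + 4y5 ≥ 4
  y1, y2, y3, y4, y5 ≥ 0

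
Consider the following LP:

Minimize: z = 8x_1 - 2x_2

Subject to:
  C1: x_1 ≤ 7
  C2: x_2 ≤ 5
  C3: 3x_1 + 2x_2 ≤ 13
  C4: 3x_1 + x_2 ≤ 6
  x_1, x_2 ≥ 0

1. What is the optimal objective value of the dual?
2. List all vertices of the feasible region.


1. -10
2. (0, 0), (2, 0), (0.3333, 5), (0, 5)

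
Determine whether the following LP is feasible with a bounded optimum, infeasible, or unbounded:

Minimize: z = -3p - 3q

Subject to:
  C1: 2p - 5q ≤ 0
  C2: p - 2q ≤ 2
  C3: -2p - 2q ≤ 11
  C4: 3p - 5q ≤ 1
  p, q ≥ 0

Unbounded (objective can decrease without bound)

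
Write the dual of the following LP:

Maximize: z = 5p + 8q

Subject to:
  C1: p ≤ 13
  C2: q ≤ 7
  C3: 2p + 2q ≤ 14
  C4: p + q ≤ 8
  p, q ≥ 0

Primal max cᵀx s.t. Ax ≤ b, x ≥ 0  →  Dual min bᵀy s.t. Aᵀy ≥ c, y ≥ 0.

Minimize: z = 13y1 + 7y2 + 14y3 + 8y4

Subject to:
  y1 + 2y3 + y4 ≥ 5
  y2 + 2y3 + y4 ≥ 8
  y1, y2, y3, y4 ≥ 0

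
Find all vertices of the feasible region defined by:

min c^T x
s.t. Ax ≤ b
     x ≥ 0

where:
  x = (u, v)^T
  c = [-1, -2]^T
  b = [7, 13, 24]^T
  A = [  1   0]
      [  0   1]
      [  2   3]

(0, 0), (7, 0), (7, 3.333), (0, 8)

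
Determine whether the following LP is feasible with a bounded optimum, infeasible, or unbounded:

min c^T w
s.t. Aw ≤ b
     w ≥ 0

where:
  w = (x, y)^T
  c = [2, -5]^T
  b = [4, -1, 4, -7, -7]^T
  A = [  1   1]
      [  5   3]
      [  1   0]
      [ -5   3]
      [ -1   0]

Infeasible (no feasible solution exists)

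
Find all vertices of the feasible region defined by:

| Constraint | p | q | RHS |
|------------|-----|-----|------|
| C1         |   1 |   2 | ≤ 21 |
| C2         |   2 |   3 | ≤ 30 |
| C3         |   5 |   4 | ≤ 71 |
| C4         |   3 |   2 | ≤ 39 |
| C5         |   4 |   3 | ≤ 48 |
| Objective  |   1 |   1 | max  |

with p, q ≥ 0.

(0, 0), (12, 0), (9, 4), (0, 10)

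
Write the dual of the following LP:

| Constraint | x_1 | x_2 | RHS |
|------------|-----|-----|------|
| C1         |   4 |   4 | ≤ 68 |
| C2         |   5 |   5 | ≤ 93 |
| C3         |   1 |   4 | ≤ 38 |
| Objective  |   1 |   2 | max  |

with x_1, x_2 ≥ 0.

Primal max cᵀx s.t. Ax ≤ b, x ≥ 0  →  Dual min bᵀy s.t. Aᵀy ≥ c, y ≥ 0.

Minimize: z = 68y1 + 93y2 + 38y3

Subject to:
  4y1 + 5y2 + y3 ≥ 1
  4y1 + 5y2 + 4y3 ≥ 2
  y1, y2, y3 ≥ 0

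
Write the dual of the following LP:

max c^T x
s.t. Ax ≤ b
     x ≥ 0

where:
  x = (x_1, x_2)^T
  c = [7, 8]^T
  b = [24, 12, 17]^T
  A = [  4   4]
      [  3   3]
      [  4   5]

Primal max cᵀx s.t. Ax ≤ b, x ≥ 0  →  Dual min bᵀy s.t. Aᵀy ≥ c, y ≥ 0.

Minimize: z = 24y1 + 12y2 + 17y3

Subject to:
  4y1 + 3y2 + 4y3 ≥ 7
  4y1 + 3y2 + 5y3 ≥ 8
  y1, y2, y3 ≥ 0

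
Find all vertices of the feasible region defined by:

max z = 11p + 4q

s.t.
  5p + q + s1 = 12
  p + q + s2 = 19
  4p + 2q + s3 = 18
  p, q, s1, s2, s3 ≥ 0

(0, 0), (2.4, 0), (1, 7), (0, 9)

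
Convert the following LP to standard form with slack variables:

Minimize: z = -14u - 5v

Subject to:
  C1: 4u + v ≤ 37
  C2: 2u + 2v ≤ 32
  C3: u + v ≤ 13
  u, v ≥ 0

min z = -14u - 5v

s.t.
  4u + v + s1 = 37
  2u + 2v + s2 = 32
  u + v + s3 = 13
  u, v, s1, s2, s3 ≥ 0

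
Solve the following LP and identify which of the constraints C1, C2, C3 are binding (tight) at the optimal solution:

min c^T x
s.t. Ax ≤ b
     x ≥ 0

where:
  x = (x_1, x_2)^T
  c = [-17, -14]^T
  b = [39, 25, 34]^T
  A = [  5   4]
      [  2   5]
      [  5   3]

At x_1 = 5, x_2 = 3, compute slack b - a·x for each constraint:
  C1: 39 − 37 = 2  (slack)
  C2: 25 − 25 = 0  (binding)
  C3: 34 − 34 = 0  (binding)

Optimal: x_1 = 5, x_2 = 3
Binding: C2, C3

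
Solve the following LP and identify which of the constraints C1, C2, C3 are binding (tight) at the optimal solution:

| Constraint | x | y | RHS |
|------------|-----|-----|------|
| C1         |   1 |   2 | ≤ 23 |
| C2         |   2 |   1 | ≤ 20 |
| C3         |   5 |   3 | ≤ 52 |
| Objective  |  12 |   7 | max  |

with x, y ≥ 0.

At x = 8, y = 4, compute slack b - a·x for each constraint:
  C1: 23 − 16 = 7  (slack)
  C2: 20 − 20 = 0  (binding)
  C3: 52 − 52 = 0  (binding)

Optimal: x = 8, y = 4
Binding: C2, C3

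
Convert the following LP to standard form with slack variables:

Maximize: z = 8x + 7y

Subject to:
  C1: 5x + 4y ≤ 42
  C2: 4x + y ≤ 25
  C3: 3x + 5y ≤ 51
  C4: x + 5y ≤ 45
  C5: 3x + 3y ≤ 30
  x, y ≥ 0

max z = 8x + 7y

s.t.
  5x + 4y + s1 = 42
  4x + y + s2 = 25
  3x + 5y + s3 = 51
  x + 5y + s4 = 45
  3x + 3y + s5 = 30
  x, y, s1, s2, s3, s4, s5 ≥ 0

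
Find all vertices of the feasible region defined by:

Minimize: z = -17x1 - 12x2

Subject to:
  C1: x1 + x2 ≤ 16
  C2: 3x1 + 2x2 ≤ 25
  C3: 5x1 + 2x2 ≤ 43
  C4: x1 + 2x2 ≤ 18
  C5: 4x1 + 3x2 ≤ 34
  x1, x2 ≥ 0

(0, 0), (8.333, 0), (7, 2), (2.8, 7.6), (0, 9)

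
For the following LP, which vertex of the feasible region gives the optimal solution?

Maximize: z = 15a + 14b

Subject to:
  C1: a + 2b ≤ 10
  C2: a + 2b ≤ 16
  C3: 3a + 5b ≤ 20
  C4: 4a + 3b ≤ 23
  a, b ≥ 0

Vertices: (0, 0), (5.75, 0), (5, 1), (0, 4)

Evaluate the objective at each vertex of the feasible region:
  z(0, 0) = 0
  z(5.75, 0) = 86.25
  z(5, 1) = 89  ←
  z(0, 4) = 56
The maximum is at a = 5, b = 1.

(5, 1)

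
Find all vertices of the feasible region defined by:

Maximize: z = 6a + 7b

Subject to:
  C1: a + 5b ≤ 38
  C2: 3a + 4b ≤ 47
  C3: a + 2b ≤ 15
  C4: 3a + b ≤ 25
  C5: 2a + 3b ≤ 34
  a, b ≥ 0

(0, 0), (8.333, 0), (7, 4), (0, 7.5)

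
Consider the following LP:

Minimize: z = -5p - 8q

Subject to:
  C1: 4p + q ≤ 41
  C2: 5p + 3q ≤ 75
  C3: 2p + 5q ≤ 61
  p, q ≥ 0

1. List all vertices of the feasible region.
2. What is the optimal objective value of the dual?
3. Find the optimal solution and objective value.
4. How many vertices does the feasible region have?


1. (0, 0), (10.25, 0), (8, 9), (0, 12.2)
2. -112
3. p = 8, q = 9, z = -112
4. 4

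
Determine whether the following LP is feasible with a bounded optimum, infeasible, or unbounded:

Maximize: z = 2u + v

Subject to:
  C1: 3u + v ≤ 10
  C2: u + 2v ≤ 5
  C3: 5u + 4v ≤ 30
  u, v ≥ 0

Feasible with a bounded optimal solution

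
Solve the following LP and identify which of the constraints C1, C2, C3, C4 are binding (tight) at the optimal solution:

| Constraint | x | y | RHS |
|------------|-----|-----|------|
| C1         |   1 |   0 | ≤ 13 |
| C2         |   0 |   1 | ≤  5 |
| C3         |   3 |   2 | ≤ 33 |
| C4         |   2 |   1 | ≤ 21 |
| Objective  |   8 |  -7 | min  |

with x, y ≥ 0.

At x = 0, y = 5, compute slack b - a·x for each constraint:
  C1: 13 − 0 = 13  (slack)
  C2: 5 − 5 = 0  (binding)
  C3: 33 − 10 = 23  (slack)
  C4: 21 − 5 = 16  (slack)

Optimal: x = 0, y = 5
Binding: C2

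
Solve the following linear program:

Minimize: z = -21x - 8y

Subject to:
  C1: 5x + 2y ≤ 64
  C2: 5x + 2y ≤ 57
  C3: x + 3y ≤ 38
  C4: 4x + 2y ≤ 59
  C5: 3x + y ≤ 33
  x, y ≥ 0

Evaluate the objective at each vertex of the feasible region:
  z(0, 0) = 0
  z(11, 0) = -231
  z(9, 6) = -237  ←
  z(7.308, 10.23) = -235.3
  z(0, 12.67) = -101.3
The minimum is at x = 9, y = 6.

x = 9, y = 6, z = -237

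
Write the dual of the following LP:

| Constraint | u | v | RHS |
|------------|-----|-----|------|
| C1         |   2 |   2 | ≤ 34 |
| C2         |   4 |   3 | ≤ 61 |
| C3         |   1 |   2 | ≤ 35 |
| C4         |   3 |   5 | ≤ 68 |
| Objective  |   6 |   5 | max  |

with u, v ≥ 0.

Primal max cᵀx s.t. Ax ≤ b, x ≥ 0  →  Dual min bᵀy s.t. Aᵀy ≥ c, y ≥ 0.

Minimize: z = 34y1 + 61y2 + 35y3 + 68y4

Subject to:
  2y1 + 4y2 + y3 + 3y4 ≥ 6
  2y1 + 3y2 + 2y3 + 5y4 ≥ 5
  y1, y2, y3, y4 ≥ 0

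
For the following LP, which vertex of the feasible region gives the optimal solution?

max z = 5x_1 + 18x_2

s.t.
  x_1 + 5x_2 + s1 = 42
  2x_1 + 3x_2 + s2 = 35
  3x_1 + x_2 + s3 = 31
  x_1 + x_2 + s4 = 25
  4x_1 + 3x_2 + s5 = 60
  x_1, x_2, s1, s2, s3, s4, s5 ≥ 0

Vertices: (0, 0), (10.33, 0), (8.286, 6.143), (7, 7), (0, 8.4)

Evaluate the objective at each vertex of the feasible region:
  z(0, 0) = 0
  z(10.33, 0) = 51.67
  z(8.286, 6.143) = 152
  z(7, 7) = 161  ←
  z(0, 8.4) = 151.2
The maximum is at x_1 = 7, x_2 = 7.

(7, 7)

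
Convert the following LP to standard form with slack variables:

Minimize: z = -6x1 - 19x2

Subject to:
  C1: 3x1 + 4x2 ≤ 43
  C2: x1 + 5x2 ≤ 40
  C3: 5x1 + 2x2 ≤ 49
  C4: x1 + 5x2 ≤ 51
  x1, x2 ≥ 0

min z = -6x1 - 19x2

s.t.
  3x1 + 4x2 + s1 = 43
  x1 + 5x2 + s2 = 40
  5x1 + 2x2 + s3 = 49
  x1 + 5x2 + s4 = 51
  x1, x2, s1, s2, s3, s4 ≥ 0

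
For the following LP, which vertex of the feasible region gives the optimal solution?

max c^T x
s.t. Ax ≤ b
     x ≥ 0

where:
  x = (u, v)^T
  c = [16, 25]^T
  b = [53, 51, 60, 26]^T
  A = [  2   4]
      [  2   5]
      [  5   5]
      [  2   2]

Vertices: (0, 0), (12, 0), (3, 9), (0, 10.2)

Evaluate the objective at each vertex of the feasible region:
  z(0, 0) = 0
  z(12, 0) = 192
  z(3, 9) = 273  ←
  z(0, 10.2) = 255
The maximum is at u = 3, v = 9.

(3, 9)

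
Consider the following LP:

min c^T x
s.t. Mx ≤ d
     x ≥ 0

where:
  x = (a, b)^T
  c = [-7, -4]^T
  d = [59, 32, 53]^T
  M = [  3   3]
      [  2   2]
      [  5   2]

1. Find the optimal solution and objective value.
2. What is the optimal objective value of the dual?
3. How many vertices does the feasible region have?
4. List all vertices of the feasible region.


1. a = 7, b = 9, z = -85
2. -85
3. 4
4. (0, 0), (10.6, 0), (7, 9), (0, 16)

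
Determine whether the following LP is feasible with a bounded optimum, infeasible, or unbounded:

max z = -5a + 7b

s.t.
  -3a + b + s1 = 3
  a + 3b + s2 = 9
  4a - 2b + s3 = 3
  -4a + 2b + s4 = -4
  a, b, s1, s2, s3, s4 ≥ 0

Infeasible (no feasible solution exists)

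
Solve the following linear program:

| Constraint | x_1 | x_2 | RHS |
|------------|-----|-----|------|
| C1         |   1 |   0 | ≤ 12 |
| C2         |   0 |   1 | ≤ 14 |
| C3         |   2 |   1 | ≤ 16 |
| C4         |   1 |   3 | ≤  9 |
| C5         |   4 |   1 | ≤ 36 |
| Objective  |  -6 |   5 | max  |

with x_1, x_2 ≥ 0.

Evaluate the objective at each vertex of the feasible region:
  z(0, 0) = 0
  z(8, 0) = -48
  z(7.8, 0.4) = -44.8
  z(0, 3) = 15  ←
The maximum is at x_1 = 0, x_2 = 3.

x_1 = 0, x_2 = 3, z = 15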